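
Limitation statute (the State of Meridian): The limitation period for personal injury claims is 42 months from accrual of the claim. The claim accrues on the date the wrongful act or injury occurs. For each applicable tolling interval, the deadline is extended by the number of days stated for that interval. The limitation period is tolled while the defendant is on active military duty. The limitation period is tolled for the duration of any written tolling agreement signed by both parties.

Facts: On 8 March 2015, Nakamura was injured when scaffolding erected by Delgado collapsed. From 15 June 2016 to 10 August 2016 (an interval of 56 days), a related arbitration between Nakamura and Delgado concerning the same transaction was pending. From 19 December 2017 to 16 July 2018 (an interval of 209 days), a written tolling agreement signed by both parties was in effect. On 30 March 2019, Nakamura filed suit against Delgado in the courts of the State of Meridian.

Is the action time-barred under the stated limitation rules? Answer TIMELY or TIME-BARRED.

TIMELY

The claim accrued on 8 March 2015, the date of the act.
Adding the 42 months base period to 8 March 2015 gives a deadline of 8 September 2018, before any tolling.
The written tolling agreement from 19 December 2017 to 16 July 2018 tolled the period for 209 days, extending the deadline to 5 April 2019.
Although a pending arbitration ran from 15 June 2016 to 10 August 2016, the stated rules do not make that a tolling event, so it is disregarded.
Nakamura filed on 30 March 2019, before the 5 April 2019 deadline, so the action is timely.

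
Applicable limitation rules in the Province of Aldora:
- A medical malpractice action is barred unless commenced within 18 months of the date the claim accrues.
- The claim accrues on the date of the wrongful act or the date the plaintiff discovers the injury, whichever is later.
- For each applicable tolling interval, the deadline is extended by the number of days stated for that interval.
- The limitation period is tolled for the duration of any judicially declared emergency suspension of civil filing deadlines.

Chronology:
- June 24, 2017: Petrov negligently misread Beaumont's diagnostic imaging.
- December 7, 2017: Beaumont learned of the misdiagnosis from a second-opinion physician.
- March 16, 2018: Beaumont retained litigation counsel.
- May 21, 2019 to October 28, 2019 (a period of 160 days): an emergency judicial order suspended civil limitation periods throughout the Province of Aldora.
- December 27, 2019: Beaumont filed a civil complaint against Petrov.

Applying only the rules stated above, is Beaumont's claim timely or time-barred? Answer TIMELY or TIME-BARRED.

The claim accrued on December 7, 2017 — the later of the June 24, 2017 act and the December 7, 2017 discovery.
18 months from December 7, 2017 is June 7, 2019.
The emergency suspension of filing deadlines from May 21, 2019 to October 28, 2019 tolled the period for 160 days, extending the deadline to November 14, 2019.
The other events in the timeline have no effect on the limitation period under the stated rules.
Beaumont filed on December 27, 2019, after the November 14, 2019 deadline, so the action is time-barred.

TIME-BARRED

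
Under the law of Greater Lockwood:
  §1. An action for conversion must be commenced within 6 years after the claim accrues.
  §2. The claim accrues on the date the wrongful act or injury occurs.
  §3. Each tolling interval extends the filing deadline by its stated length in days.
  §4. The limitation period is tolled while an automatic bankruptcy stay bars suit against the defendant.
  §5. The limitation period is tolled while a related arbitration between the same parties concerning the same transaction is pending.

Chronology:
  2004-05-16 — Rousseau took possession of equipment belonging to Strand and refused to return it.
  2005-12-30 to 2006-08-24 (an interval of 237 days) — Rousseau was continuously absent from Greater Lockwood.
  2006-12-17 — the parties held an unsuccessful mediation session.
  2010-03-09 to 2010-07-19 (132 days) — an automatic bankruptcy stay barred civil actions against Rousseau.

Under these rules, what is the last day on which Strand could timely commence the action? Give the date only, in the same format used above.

The claim accrued on 2004-05-16, when the wrongful act occurred.
The untolled deadline — 6 years after 2004-05-16 — is 2010-05-16.
The period was tolled for 132 days by the automatic bankruptcy stay (2010-03-09 to 2010-07-19), pushing the deadline to 2010-09-25.
Although the defendant's absence ran from 2005-12-30 to 2006-08-24, the stated rules do not make that a tolling event, so it is disregarded.
Nothing else in the chronology tolls or restarts the period.

2010-09-25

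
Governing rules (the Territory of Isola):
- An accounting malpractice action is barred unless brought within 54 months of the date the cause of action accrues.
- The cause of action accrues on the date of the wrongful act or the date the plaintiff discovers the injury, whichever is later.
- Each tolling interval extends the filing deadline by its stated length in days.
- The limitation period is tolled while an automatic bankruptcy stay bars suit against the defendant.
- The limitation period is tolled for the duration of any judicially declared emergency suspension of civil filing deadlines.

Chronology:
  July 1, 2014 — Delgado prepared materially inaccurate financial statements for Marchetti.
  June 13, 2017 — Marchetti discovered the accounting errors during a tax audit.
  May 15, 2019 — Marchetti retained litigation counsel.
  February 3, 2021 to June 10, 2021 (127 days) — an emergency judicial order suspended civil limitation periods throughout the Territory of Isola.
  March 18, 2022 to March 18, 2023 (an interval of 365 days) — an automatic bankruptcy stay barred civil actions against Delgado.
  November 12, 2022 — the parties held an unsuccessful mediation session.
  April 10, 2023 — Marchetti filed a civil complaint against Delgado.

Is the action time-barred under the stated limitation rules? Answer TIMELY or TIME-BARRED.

The claim accrued on June 13, 2017 — the later of the July 1, 2014 act and the June 13, 2017 discovery.
Adding the 54 months base period to June 13, 2017 gives a deadline of December 13, 2021, before any tolling.
The emergency suspension of filing deadlines from February 3, 2021 to June 10, 2021 tolled the period for 127 days, extending the deadline to April 19, 2022.
The period was tolled for 365 days by the automatic bankruptcy stay (March 18, 2022 to March 18, 2023), pushing the deadline to April 19, 2023.
The other events in the timeline have no effect on the limitation period under the stated rules.
The April 10, 2023 filing precedes the April 19, 2023 deadline; the claim is timely.

TIMELY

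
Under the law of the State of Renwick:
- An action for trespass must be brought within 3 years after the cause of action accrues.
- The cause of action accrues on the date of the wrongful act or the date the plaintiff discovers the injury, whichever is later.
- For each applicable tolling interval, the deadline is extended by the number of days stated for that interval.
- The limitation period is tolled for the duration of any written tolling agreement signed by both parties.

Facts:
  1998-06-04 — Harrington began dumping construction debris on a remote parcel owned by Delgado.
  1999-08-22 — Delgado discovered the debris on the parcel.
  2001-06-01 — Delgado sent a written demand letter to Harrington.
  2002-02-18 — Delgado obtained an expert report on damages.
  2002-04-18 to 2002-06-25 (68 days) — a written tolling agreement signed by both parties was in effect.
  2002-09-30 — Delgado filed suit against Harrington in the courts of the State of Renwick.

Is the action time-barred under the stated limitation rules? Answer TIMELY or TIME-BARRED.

Because discovery on 1999-08-22 post-dates the 1998-06-04 act, accrual under the later-of rule falls on 1999-08-22.
3 years from 1999-08-22 is 2002-08-22.
The period was tolled for 68 days by the written tolling agreement (2002-04-18 to 2002-06-25), pushing the deadline to 2002-10-29.
None of the other events listed affects the running of the period under the stated rules.
The 2002-09-30 filing precedes the 2002-10-29 deadline; the claim is timely.

TIMELY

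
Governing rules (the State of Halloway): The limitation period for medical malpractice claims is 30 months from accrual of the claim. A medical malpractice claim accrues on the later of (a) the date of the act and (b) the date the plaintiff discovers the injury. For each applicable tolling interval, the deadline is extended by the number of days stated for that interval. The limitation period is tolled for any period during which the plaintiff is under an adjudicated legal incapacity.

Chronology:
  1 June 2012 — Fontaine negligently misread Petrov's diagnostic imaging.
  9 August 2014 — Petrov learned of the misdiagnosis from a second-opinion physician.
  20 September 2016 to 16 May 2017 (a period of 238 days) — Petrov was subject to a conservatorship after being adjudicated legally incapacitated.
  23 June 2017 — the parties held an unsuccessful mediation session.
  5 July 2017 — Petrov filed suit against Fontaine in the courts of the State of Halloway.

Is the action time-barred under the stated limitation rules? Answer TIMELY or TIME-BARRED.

TIMELY

The claim accrued on 9 August 2014 — the later of the 1 June 2012 act and the 9 August 2014 discovery.
Adding the 30 months base period to 9 August 2014 gives a deadline of 9 February 2017, before any tolling.
Because the plaintiff's legal incapacity ran from 20 September 2016 to 16 May 2017, the deadline is extended by 238 days to 5 October 2017.
The other events in the timeline have no effect on the limitation period under the stated rules.
Filing on 5 July 2017 beat the 5 October 2017 deadline — the action is timely.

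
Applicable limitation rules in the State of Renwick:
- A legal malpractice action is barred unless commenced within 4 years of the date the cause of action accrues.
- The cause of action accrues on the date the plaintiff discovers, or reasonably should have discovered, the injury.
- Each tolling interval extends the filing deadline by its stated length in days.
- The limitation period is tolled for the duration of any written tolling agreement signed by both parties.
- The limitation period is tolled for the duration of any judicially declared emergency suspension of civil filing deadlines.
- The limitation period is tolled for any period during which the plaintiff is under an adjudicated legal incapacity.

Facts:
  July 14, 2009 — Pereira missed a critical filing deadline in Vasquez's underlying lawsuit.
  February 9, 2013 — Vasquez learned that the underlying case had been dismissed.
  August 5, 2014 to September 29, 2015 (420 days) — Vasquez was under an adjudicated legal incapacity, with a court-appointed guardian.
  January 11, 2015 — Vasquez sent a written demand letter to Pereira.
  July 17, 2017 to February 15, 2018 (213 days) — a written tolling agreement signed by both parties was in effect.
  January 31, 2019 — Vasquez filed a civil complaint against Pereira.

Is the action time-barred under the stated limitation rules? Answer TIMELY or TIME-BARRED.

The claim did not accrue until Vasquez discovered the injury on February 9, 2013; the July 14, 2009 act date does not start the clock under the stated rule.
The untolled deadline — 4 years after February 9, 2013 — is February 9, 2017.
Because the plaintiff's legal incapacity ran from August 5, 2014 to September 29, 2015, the deadline is extended by 420 days to April 5, 2018.
The period was tolled for 213 days by the written tolling agreement (July 17, 2017 to February 15, 2018), pushing the deadline to November 4, 2018.
None of the other events listed affects the running of the period under the stated rules.
The January 31, 2019 filing falls after the November 4, 2018 deadline; the claim is time-barred.

TIME-BARRED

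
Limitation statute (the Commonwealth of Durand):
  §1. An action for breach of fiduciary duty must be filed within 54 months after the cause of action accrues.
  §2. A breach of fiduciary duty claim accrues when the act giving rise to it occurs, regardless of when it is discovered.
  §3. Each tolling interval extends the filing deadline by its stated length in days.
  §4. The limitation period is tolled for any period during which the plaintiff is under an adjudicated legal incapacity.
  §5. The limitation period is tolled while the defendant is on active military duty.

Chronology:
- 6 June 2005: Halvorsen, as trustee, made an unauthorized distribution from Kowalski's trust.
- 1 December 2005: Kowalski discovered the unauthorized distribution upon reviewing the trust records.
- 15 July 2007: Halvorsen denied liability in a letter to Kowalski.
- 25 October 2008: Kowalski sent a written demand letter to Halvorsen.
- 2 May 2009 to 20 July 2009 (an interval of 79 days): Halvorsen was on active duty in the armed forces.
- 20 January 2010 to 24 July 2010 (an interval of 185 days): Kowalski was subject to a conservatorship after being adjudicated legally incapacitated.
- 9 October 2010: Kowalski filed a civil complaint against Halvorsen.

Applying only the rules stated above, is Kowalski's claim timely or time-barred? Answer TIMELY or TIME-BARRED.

TIME-BARRED

The claim accrued on 6 June 2005, when the wrongful act occurred; under the stated occurrence rule the 1 December 2005 discovery does not delay accrual.
The untolled deadline — 54 months after 6 June 2005 — is 6 December 2009.
The period was tolled for 79 days by the defendant's active military service (2 May 2009 to 20 July 2009), pushing the deadline to 23 February 2010.
The period was tolled for 185 days by the plaintiff's legal incapacity (20 January 2010 to 24 July 2010), pushing the deadline to 27 August 2010.
Nothing else in the chronology tolls or restarts the period.
The 9 October 2010 filing falls after the 27 August 2010 deadline; the claim is time-barred.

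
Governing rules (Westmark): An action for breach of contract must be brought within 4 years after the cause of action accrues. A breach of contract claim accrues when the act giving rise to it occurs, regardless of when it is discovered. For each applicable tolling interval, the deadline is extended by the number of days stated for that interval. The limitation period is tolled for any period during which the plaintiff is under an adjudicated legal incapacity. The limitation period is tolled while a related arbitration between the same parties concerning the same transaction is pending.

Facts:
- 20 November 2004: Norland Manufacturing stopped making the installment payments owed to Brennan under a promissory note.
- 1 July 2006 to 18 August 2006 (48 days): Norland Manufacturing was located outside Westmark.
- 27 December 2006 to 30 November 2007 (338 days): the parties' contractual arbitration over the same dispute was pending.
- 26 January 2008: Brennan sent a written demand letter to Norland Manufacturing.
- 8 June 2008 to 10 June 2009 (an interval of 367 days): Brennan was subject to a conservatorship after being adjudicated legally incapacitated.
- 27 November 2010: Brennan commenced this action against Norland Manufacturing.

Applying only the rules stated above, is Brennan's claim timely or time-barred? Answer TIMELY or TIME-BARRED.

TIME-BARRED

The claim accrued on 20 November 2004, when the wrongful act occurred.
The untolled deadline — 4 years after 20 November 2004 — is 20 November 2008.
The pending related arbitration from 27 December 2006 to 30 November 2007 tolled the period for 338 days, extending the deadline to 24 October 2009.
The period was tolled for 367 days by the plaintiff's legal incapacity (8 June 2008 to 10 June 2009), pushing the deadline to 26 October 2010.
No stated provision tolls the period for the defendant's absence, so the interval from 1 July 2006 to 18 August 2006 has no effect on the deadline.
The other events in the timeline have no effect on the limitation period under the stated rules.
The 27 November 2010 filing falls after the 26 October 2010 deadline; the claim is time-barred.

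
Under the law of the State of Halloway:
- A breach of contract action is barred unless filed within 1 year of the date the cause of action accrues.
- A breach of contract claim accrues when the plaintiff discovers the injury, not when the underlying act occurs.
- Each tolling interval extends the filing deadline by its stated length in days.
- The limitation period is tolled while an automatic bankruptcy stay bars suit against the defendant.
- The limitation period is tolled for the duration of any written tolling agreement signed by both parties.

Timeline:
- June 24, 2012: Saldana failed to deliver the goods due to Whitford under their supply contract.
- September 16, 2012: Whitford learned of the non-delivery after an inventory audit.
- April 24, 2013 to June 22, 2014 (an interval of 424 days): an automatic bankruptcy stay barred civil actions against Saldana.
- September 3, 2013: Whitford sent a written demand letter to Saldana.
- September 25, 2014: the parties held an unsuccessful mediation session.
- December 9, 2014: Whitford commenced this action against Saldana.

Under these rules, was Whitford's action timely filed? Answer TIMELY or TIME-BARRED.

The claim did not accrue until Whitford discovered the injury on September 16, 2012; the June 24, 2012 act date does not start the clock under the stated rule.
1 year from September 16, 2012 is September 16, 2013.
Because the automatic bankruptcy stay ran from April 24, 2013 to June 22, 2014, the deadline is extended by 424 days to November 14, 2014.
The other events in the timeline have no effect on the limitation period under the stated rules.
Whitford filed on December 9, 2014, after the November 14, 2014 deadline, so the action is time-barred.

TIME-BARRED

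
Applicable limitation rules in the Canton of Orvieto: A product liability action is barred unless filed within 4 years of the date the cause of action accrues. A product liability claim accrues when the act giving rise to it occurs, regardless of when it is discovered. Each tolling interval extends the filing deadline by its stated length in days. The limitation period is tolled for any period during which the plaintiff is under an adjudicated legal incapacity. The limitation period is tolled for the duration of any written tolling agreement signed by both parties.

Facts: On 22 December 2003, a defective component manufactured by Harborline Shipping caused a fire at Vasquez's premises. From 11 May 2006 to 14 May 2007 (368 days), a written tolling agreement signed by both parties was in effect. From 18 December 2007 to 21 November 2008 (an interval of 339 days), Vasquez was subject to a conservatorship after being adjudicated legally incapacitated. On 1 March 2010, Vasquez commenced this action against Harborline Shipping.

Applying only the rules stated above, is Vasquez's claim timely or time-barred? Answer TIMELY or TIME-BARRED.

TIME-BARRED

The claim accrued on 22 December 2003, when the wrongful act occurred.
The untolled deadline — 4 years after 22 December 2003 — is 22 December 2007.
The period was tolled for 368 days by the written tolling agreement (11 May 2006 to 14 May 2007), pushing the deadline to 24 December 2008.
The period was tolled for 339 days by the plaintiff's legal incapacity (18 December 2007 to 21 November 2008), pushing the deadline to 28 November 2009.
Filing on 1 March 2010 missed the 28 November 2009 deadline — the action is time-barred.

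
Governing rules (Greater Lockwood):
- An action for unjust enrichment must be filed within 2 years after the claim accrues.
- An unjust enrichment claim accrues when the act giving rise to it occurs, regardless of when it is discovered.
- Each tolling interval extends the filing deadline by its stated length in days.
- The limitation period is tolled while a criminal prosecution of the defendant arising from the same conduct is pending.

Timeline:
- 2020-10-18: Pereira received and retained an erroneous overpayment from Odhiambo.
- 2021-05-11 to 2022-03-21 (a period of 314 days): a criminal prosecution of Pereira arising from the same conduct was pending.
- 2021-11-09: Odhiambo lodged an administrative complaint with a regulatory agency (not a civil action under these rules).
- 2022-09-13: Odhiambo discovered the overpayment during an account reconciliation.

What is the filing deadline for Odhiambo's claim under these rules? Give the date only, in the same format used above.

2023-08-28

Because the rule ties accrual to occurrence, the claim accrued on 2020-10-18, not on the 2022-09-13 discovery date.
2 years from 2020-10-18 is 2022-10-18.
Because the pending criminal prosecution ran from 2021-05-11 to 2022-03-21, the deadline is extended by 314 days to 2023-08-28.
None of the other events listed affects the running of the period under the stated rules.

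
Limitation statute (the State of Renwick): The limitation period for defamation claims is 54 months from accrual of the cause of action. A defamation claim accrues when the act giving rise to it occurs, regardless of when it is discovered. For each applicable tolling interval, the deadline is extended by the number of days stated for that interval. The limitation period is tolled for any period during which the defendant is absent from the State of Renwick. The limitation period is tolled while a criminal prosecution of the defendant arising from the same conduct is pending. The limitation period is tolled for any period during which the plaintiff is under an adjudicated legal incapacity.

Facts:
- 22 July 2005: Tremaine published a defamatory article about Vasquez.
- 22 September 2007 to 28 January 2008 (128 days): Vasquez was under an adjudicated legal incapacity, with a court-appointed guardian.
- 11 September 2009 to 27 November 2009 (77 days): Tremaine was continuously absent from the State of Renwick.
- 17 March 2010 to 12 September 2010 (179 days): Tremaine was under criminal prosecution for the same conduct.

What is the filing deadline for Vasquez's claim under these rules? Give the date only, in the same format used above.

The cause of action accrued on 22 July 2005, the date of the act.
Adding the 54 months base period to 22 July 2005 gives a deadline of 22 January 2010, before any tolling.
Because the plaintiff's legal incapacity ran from 22 September 2007 to 28 January 2008, the deadline is extended by 128 days to 30 May 2010.
Because the defendant's absence from the jurisdiction ran from 11 September 2009 to 27 November 2009, the deadline is extended by 77 days to 15 August 2010.
The period was tolled for 179 days by the pending criminal prosecution (17 March 2010 to 12 September 2010), pushing the deadline to 10 February 2011.

10 February 2011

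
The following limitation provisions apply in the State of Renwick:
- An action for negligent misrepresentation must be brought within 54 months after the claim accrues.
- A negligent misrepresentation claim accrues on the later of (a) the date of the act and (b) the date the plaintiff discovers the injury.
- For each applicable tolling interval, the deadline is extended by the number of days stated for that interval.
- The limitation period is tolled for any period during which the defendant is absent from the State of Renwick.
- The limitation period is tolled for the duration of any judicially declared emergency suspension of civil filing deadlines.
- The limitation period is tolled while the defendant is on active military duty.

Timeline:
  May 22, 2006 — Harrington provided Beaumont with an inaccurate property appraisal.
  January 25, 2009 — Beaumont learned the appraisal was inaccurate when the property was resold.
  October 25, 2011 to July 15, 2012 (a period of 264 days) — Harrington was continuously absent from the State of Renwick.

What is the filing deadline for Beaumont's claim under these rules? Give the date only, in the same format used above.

April 15, 2014

Taking the later of the act (May 22, 2006) and discovery (January 25, 2009), the claim accrued on January 25, 2009.
54 months from January 25, 2009 is July 25, 2013.
Because the defendant's absence from the jurisdiction ran from October 25, 2011 to July 15, 2012, the deadline is extended by 264 days to April 15, 2014.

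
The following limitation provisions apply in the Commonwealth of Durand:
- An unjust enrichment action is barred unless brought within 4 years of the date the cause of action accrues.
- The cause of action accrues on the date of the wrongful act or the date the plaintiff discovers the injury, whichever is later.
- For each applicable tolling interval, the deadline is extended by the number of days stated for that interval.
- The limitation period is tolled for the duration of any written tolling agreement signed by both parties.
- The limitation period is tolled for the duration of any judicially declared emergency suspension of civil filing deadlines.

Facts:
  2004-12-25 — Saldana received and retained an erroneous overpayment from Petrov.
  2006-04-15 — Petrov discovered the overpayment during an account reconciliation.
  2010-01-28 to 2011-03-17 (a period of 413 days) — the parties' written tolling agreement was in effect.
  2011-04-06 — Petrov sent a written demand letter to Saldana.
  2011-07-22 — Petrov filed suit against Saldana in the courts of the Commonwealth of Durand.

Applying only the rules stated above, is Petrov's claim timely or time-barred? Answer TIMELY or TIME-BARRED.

TIME-BARRED

The claim accrued on 2006-04-15 — the later of the 2004-12-25 act and the 2006-04-15 discovery.
The untolled deadline — 4 years after 2006-04-15 — is 2010-04-15.
The period was tolled for 413 days by the written tolling agreement (2010-01-28 to 2011-03-17), pushing the deadline to 2011-06-02.
The other events in the timeline have no effect on the limitation period under the stated rules.
Filing on 2011-07-22 missed the 2011-06-02 deadline — the action is time-barred.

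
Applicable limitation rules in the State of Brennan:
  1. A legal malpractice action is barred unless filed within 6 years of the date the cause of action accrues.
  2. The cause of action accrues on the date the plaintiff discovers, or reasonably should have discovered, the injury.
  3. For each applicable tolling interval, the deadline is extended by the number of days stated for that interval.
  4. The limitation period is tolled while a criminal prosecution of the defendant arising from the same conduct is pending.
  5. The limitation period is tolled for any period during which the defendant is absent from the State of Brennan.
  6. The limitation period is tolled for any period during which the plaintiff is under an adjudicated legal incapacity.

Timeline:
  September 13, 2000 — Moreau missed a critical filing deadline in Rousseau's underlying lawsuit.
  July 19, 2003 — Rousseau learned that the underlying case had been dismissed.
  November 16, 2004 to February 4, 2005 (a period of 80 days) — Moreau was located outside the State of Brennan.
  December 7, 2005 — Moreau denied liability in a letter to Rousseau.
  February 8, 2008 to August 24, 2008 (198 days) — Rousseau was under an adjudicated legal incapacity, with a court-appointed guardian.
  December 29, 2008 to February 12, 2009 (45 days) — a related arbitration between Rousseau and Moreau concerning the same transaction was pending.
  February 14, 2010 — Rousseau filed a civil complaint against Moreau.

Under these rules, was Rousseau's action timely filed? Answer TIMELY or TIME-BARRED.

Accrual is tied to discovery, so the period began on July 19, 2003 rather than on September 13, 2000 when the act occurred.
6 years from July 19, 2003 is July 19, 2009.
The period was tolled for 80 days by the defendant's absence from the jurisdiction (November 16, 2004 to February 4, 2005), pushing the deadline to October 7, 2009.
Because the plaintiff's legal incapacity ran from February 8, 2008 to August 24, 2008, the deadline is extended by 198 days to April 23, 2010.
No stated provision tolls the period for a pending arbitration, so the interval from December 29, 2008 to February 12, 2009 has no effect on the deadline.
None of the other events listed affects the running of the period under the stated rules.
Filing on February 14, 2010 beat the April 23, 2010 deadline — the action is timely.

TIMELY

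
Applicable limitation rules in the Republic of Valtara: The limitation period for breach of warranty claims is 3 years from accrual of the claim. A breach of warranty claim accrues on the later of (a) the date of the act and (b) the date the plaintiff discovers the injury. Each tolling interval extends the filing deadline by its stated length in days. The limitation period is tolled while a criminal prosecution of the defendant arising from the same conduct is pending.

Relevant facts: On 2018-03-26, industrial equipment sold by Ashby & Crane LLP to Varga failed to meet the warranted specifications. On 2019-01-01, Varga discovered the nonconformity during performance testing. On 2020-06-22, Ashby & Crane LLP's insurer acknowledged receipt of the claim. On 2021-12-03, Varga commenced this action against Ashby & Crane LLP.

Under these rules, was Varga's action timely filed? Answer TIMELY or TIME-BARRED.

TIMELY

The claim accrued on 2019-01-01 — the later of the 2018-03-26 act and the 2019-01-01 discovery.
Adding the 3 years base period to 2019-01-01 gives a deadline of 2022-01-01, before any tolling.
The other events in the timeline have no effect on the limitation period under the stated rules.
The 2021-12-03 filing precedes the 2022-01-01 deadline; the claim is timely.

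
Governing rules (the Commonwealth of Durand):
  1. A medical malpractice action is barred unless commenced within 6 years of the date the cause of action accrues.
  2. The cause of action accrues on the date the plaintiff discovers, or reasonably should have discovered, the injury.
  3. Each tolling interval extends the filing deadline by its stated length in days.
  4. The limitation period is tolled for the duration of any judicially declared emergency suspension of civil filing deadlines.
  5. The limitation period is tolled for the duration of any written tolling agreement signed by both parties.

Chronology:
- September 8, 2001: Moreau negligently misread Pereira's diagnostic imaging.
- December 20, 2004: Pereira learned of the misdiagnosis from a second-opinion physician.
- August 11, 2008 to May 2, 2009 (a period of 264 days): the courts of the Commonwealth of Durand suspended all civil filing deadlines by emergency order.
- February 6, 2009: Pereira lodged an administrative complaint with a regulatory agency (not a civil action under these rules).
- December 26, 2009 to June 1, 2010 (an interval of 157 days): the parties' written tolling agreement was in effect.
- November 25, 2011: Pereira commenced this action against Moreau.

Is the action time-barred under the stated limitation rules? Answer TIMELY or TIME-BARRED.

TIMELY

The claim did not accrue until Pereira discovered the injury on December 20, 2004; the September 8, 2001 act date does not start the clock under the stated rule.
6 years from December 20, 2004 is December 20, 2010.
The period was tolled for 264 days by the emergency suspension of filing deadlines (August 11, 2008 to May 2, 2009), pushing the deadline to September 10, 2011.
Because the written tolling agreement ran from December 26, 2009 to June 1, 2010, the deadline is extended by 157 days to February 14, 2012.
The other events in the timeline have no effect on the limitation period under the stated rules.
Filing on November 25, 2011 beat the February 14, 2012 deadline — the action is timely.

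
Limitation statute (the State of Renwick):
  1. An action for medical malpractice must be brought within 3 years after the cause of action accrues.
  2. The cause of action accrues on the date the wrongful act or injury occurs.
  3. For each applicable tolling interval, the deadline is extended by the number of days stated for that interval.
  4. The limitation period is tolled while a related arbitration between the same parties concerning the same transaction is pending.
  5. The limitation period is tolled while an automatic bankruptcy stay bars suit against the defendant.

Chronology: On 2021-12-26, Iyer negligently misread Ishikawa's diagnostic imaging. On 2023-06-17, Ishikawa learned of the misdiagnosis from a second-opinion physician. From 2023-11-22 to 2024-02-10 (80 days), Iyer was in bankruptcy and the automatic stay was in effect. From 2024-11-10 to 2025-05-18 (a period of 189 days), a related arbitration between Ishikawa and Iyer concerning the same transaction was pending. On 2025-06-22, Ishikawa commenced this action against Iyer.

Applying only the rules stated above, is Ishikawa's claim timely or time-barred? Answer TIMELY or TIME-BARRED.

TIMELY

The claim accrued on 2021-12-26, when the wrongful act occurred; under the stated occurrence rule the 2023-06-17 discovery does not delay accrual.
Adding the 3 years base period to 2021-12-26 gives a deadline of 2024-12-26, before any tolling.
The automatic bankruptcy stay from 2023-11-22 to 2024-02-10 tolled the period for 80 days, extending the deadline to 2025-03-16.
Because the pending related arbitration ran from 2024-11-10 to 2025-05-18, the deadline is extended by 189 days to 2025-09-21.
The 2025-06-22 filing precedes the 2025-09-21 deadline; the claim is timely.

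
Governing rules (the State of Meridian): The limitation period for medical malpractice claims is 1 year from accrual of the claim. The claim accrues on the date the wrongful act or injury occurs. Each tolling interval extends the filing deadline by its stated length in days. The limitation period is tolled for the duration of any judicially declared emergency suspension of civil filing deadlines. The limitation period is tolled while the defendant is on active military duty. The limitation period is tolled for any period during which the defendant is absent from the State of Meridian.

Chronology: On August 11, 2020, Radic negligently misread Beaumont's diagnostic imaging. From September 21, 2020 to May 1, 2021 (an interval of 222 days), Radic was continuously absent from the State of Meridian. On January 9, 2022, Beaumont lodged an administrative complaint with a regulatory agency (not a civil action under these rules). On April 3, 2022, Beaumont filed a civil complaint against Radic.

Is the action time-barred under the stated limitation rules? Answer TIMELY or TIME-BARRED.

TIME-BARRED

The limitation period began to run on August 11, 2020.
The untolled deadline — 1 year after August 11, 2020 — is August 11, 2021.
Because the defendant's absence from the jurisdiction ran from September 21, 2020 to May 1, 2021, the deadline is extended by 222 days to March 21, 2022.
The other events in the timeline have no effect on the limitation period under the stated rules.
Filing on April 3, 2022 missed the March 21, 2022 deadline — the action is time-barred.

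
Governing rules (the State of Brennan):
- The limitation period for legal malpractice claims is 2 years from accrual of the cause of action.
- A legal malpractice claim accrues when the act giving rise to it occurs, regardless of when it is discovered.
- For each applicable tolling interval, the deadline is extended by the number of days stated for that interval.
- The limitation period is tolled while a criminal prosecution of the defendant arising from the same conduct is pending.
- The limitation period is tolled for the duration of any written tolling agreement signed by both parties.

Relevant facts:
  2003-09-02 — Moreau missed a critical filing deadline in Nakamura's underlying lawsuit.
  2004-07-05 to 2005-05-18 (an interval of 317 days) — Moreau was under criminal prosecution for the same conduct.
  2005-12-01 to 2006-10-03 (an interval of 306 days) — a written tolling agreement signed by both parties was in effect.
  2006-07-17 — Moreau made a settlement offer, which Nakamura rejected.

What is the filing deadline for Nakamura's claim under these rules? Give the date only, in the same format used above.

The cause of action accrued on 2003-09-02, the date of the act.
2 years from 2003-09-02 is 2005-09-02.
Because the pending criminal prosecution ran from 2004-07-05 to 2005-05-18, the deadline is extended by 317 days to 2006-07-16.
The written tolling agreement from 2005-12-01 to 2006-10-03 tolled the period for 306 days, extending the deadline to 2007-05-18.
The other events in the timeline have no effect on the limitation period under the stated rules.

2007-05-18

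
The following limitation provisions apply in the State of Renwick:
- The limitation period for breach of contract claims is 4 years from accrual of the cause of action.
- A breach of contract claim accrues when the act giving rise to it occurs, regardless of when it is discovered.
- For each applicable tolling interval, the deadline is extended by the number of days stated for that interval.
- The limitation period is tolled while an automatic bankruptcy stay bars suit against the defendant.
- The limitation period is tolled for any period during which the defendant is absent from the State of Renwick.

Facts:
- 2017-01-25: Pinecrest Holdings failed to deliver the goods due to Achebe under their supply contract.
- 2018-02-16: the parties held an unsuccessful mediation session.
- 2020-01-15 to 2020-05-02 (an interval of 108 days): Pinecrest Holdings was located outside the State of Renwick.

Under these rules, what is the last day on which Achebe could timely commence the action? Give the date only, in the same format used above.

The limitation period began to run on 2017-01-25.
Adding the 4 years base period to 2017-01-25 gives a deadline of 2021-01-25, before any tolling.
The defendant's absence from the jurisdiction from 2020-01-15 to 2020-05-02 tolled the period for 108 days, extending the deadline to 2021-05-13.
None of the other events listed affects the running of the period under the stated rules.

2021-05-13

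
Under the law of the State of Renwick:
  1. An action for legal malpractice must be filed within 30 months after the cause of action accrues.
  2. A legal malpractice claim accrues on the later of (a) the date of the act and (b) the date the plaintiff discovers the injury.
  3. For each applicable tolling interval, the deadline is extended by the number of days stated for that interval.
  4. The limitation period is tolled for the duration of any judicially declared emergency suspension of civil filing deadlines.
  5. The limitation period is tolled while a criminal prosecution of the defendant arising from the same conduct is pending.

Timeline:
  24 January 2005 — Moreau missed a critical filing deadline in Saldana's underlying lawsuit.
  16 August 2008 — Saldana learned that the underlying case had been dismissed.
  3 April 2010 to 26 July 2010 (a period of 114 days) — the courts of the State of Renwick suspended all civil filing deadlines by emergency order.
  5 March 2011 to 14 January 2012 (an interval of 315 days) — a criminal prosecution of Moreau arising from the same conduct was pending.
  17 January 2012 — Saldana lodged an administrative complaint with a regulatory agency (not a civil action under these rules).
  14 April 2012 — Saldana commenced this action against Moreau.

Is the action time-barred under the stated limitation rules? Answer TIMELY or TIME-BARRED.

TIMELY

Taking the later of the act (24 January 2005) and discovery (16 August 2008), the claim accrued on 16 August 2008.
30 months from 16 August 2008 is 16 February 2011.
Because the emergency suspension of filing deadlines ran from 3 April 2010 to 26 July 2010, the deadline is extended by 114 days to 10 June 2011.
The pending criminal prosecution from 5 March 2011 to 14 January 2012 tolled the period for 315 days, extending the deadline to 20 April 2012.
The other events in the timeline have no effect on the limitation period under the stated rules.
Filing on 14 April 2012 beat the 20 April 2012 deadline — the action is timely.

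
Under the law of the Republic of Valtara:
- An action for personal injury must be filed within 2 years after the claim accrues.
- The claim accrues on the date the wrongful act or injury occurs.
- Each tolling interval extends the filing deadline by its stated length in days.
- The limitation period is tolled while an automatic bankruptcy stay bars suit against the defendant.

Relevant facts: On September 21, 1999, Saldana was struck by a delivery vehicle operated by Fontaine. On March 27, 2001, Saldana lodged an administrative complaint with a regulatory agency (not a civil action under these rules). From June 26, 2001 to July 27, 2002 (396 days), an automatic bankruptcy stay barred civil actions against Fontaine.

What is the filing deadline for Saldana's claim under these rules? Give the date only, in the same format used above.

The limitation period began to run on September 21, 1999.
Adding the 2 years base period to September 21, 1999 gives a deadline of September 21, 2001, before any tolling.
Because the automatic bankruptcy stay ran from June 26, 2001 to July 27, 2002, the deadline is extended by 396 days to October 22, 2002.
The other events in the timeline have no effect on the limitation period under the stated rules.

October 22, 2002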